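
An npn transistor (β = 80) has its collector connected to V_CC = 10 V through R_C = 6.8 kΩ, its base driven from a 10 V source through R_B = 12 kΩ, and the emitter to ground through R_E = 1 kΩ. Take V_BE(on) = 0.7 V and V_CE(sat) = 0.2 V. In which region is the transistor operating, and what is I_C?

Assume active: I_B = (10 − 0.7)/(12 + 81×1) = 0.1 mA, I_C = β·I_B = 8 mA.
Then V_CE = 10 − 8×6.8 − 8.1×1 = -52.5 V < 0.2 V — the active assumption fails.
Re-solve with V_CE = 0.2 V. KCL at the emitter: V_E/R_E = (V_BB−0.7−V_E)/R_B + (V_CC−0.2−V_E)/R_C, giving V_E = 1.8 V.
I_C = (V_CC − 0.2 − V_E)/R_C = (9.8 − 1.8)/6.8 = 1.18 mA.
Check: I_B = (9.3 − 1.8)/12 = 0.625 mA, and β·I_B = 50 mA > I_C, confirming saturation.

saturation; I_C ≈ 1.2 mA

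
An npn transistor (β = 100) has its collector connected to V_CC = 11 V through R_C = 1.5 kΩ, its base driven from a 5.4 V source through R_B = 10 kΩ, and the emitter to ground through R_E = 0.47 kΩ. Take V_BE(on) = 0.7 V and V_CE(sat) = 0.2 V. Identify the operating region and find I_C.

Assume active: I_B = (5.4 − 0.7)/(10 + 101×0.47) = 0.0818 mA, I_C = β·I_B = 8.18 mA.
Then V_CE = 11 − 8.18×1.5 − 8.26×0.47 = -5.15 V < 0.2 V — the active assumption fails.
Re-solve with V_CE = 0.2 V. KCL at the emitter: V_E/R_E = (V_BB−0.7−V_E)/R_B + (V_CC−0.2−V_E)/R_C, giving V_E = 2.65 V.
I_C = (V_CC − 0.2 − V_E)/R_C = (10.8 − 2.65)/1.5 = 5.43 mA.
Check: I_B = (4.7 − 2.65)/10 = 0.205 mA, and β·I_B = 20.5 mA > I_C, confirming saturation.

saturation; I_C ≈ 5.4 mA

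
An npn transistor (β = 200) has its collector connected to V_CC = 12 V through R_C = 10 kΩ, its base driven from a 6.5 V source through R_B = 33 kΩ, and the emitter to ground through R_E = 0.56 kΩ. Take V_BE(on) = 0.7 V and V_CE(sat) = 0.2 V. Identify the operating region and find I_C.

saturation; I_C ≈ 1.1 mA

Assume active: I_B = (6.5 − 0.7)/(33 + 201×0.56) = 0.0398 mA, I_C = β·I_B = 7.97 mA.
Then V_CE = 12 − 7.97×10 − 8.01×0.56 = -72.2 V < 0.2 V — the active assumption fails.
Re-solve with V_CE = 0.2 V. KCL at the emitter: V_E/R_E = (V_BB−0.7−V_E)/R_B + (V_CC−0.2−V_E)/R_C, giving V_E = 0.708 V.
I_C = (V_CC − 0.2 − V_E)/R_C = (11.8 − 0.708)/10 = 1.11 mA.
Check: I_B = (5.8 − 0.708)/33 = 0.154 mA, and β·I_B = 30.9 mA > I_C, confirming saturation.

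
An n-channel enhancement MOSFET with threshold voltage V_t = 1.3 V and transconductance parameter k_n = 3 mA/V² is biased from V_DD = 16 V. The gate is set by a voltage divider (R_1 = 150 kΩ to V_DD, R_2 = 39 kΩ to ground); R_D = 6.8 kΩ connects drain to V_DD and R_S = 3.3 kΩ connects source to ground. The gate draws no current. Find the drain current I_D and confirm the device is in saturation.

V_G = V_DD·R_2/(R_1+R_2) = 16×39/189 = 3.3 V.
Assume saturation: I_D = (k_n/2)(V_GS − V_t)² with V_GS = V_G − I_D·R_S = 3.3 − 3.3·I_D.
Substituting gives 16.3·I_D² − 20.8·I_D + 6.01 = 0, with roots I_D = 0.442 or 0.832 mA.
The root I_D = 0.832 mA gives V_GS = 0.555 V ≤ V_t, so take I_D = 0.442 mA.
Then V_GS = 1.84 V and V_DS = V_DD − I_D(R_D+R_S) = 16 − 0.442×10.1 = 11.5 V.
Saturation requires V_DS ≥ V_GS − V_t = 0.543 V; 11.5 ≥ 0.543 ✓.

I_D ≈ 0.44 mA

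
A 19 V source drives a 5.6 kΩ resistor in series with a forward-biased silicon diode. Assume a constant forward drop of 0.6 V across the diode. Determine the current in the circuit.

KVL around the loop: 19 = V_D + I·R = 0.6 + I × 5.6 kΩ.
So I = (19 − 0.6) / 5.6 kΩ = 18.4 / 5.6 = 3.29 mA.

I ≈ 3.3 mA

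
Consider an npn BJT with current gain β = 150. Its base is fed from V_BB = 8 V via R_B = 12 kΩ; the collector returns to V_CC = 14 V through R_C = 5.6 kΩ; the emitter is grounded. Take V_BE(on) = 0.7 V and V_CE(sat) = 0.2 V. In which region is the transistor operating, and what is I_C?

Assume active: I_B = (8 − 0.7)/12 = 0.608 mA, giving I_C = β·I_B = 91.2 mA.
But then V_CE = 14 − 91.2×5.6 = -497 V < V_CE(sat) = 0.2 V — impossible in the active region.
So the transistor is saturated. With V_CE = 0.2 V, I_C = (V_CC − 0.2)/R_C = 13.8/5.6 = 2.46 mA.
Check: β·I_B = 91.2 mA > I_C = 2.46 mA, confirming saturation.

saturation; I_C ≈ 2.5 mA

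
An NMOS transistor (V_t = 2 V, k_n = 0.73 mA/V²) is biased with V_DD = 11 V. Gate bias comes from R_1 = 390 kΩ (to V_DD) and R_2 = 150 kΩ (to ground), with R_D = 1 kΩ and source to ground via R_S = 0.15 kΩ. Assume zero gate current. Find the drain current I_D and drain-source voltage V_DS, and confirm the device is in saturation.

V_G = V_DD·R_2/(R_1+R_2) = 11×150/540 = 3.06 V.
Assume saturation: I_D = (k_n/2)(V_GS − V_t)² with V_GS = V_G − I_D·R_S = 3.06 − 0.15·I_D.
Substituting gives 0.00821·I_D² − 1.12·I_D + 0.407 = 0, with roots I_D = 0.366 or 135 mA.
The root I_D = 135 mA gives V_GS = -17.3 V ≤ V_t, so take I_D = 0.366 mA.
Then V_GS = 3 V and V_DS = V_DD − I_D(R_D+R_S) = 11 − 0.366×1.15 = 10.6 V.
Saturation requires V_DS ≥ V_GS − V_t = 1 V; 10.6 ≥ 1 ✓.

I_D ≈ 0.37 mA, V_DS ≈ 11 V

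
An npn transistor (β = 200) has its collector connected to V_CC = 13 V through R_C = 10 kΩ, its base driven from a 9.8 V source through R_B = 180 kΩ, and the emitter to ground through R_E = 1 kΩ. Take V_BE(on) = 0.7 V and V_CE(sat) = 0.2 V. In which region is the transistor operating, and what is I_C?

saturation; I_C ≈ 1.2 mA

Assume active: I_B = (9.8 − 0.7)/(180 + 201×1) = 0.0239 mA, I_C = β·I_B = 4.78 mA.
Then V_CE = 13 − 4.78×10 − 4.8×1 = -39.6 V < 0.2 V — the active assumption fails.
Re-solve with V_CE = 0.2 V. KCL at the emitter: V_E/R_E = (V_BB−0.7−V_E)/R_B + (V_CC−0.2−V_E)/R_C, giving V_E = 1.2 V.
I_C = (V_CC − 0.2 − V_E)/R_C = (12.8 − 1.2)/10 = 1.16 mA.
Check: I_B = (9.1 − 1.2)/180 = 0.0439 mA, and β·I_B = 8.77 mA > I_C, confirming saturation.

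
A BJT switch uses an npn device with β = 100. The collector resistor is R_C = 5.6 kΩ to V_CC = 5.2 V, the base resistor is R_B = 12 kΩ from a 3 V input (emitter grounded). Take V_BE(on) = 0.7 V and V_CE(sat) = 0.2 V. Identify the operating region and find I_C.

Assume active: I_B = (3 − 0.7)/12 = 0.192 mA, giving I_C = β·I_B = 19.2 mA.
But then V_CE = 5.2 − 19.2×5.6 = -102 V < V_CE(sat) = 0.2 V — impossible in the active region.
So the transistor is saturated. With V_CE = 0.2 V, I_C = (V_CC − 0.2)/R_C = 5/5.6 = 0.893 mA.
Check: β·I_B = 19.2 mA > I_C = 0.893 mA, confirming saturation.

saturation; I_C ≈ 0.89 mA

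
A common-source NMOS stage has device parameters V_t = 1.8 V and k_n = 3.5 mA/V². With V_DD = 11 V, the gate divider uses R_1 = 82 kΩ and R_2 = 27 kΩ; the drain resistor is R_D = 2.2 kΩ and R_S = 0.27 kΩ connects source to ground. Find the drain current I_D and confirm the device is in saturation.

I_D ≈ 0.85 mA

V_G = V_DD·R_2/(R_1+R_2) = 11×27/109 = 2.72 V.
Assume saturation: I_D = (k_n/2)(V_GS − V_t)² with V_GS = V_G − I_D·R_S = 2.72 − 0.27·I_D.
Substituting gives 0.128·I_D² − 1.87·I_D + 1.5 = 0, with roots I_D = 0.848 or 13.8 mA.
The root I_D = 13.8 mA gives V_GS = -1.01 V ≤ V_t, so take I_D = 0.848 mA.
Then V_GS = 2.5 V and V_DS = V_DD − I_D(R_D+R_S) = 11 − 0.848×2.47 = 8.91 V.
Saturation requires V_DS ≥ V_GS − V_t = 0.696 V; 8.91 ≥ 0.696 ✓.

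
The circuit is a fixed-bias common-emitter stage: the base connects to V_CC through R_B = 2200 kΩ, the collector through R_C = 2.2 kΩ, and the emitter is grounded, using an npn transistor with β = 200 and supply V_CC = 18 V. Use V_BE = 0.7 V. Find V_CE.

V_CE ≈ 15 V

Base loop: V_CC = I_B·R_B + V_BE, so I_B = (18 − 0.7)/2200 kΩ = 0.00786 mA.
In the active region I_C = β·I_B = 200 × 0.00786 = 1.57 mA.
Collector loop: V_CE = V_CC − I_C·R_C = 18 − 1.57×2.2 = 14.5 V.
Since V_CE = 14.5 V > V_CE(sat) ≈ 0.2 V, the transistor is in the active region as assumed.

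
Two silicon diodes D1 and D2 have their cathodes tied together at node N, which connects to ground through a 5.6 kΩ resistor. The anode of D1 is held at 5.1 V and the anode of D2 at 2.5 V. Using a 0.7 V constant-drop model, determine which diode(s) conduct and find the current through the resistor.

Only D1 conducts; I_R ≈ 0.79 mA

Assume both conduct. Then node N would need to be at both 5.1−0.7 = 4.4 V and 2.5−0.7 = 1.8 V, which is impossible.
Assume only D1 conducts: V_N = 5.1 − 0.7 = 4.4 V, so I_R = 4.4/5.6 = 0.786 mA.
Check D2: its anode-to-cathode voltage is 2.5 − 4.4 = -1.9 V < 0.7 V, so it is off. The assumption is consistent.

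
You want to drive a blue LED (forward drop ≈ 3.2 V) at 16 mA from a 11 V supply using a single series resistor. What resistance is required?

R ≈ 0.49 kΩ

The resistor drops V_S − V_D = 11 − 3.2 = 7.8 V at 16 mA.
R = 7.8 V / 16 mA = 0.487 kΩ.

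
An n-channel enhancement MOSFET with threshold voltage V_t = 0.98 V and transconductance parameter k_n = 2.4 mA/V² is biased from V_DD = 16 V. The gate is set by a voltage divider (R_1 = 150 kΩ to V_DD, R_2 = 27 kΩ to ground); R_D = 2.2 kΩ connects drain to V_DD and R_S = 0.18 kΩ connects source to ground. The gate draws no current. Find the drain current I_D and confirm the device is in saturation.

V_G = V_DD·R_2/(R_1+R_2) = 16×27/177 = 2.44 V.
Assume saturation: I_D = (k_n/2)(V_GS − V_t)² with V_GS = V_G − I_D·R_S = 2.44 − 0.18·I_D.
Substituting gives 0.0389·I_D² − 1.63·I_D + 2.56 = 0, with roots I_D = 1.63 or 40.3 mA.
The root I_D = 40.3 mA gives V_GS = -4.82 V ≤ V_t, so take I_D = 1.63 mA.
Then V_GS = 2.15 V and V_DS = V_DD − I_D(R_D+R_S) = 16 − 1.63×2.38 = 12.1 V.
Saturation requires V_DS ≥ V_GS − V_t = 1.17 V; 12.1 ≥ 1.17 ✓.

I_D ≈ 1.6 mA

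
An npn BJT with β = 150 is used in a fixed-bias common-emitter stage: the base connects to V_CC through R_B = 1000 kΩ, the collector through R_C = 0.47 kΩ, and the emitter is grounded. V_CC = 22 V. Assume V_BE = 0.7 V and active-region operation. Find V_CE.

V_CE ≈ 20 V

Base loop: V_CC = I_B·R_B + V_BE, so I_B = (22 − 0.7)/1000 kΩ = 0.0213 mA.
In the active region I_C = β·I_B = 150 × 0.0213 = 3.19 mA.
Collector loop: V_CE = V_CC − I_C·R_C = 22 − 3.19×0.47 = 20.5 V.
Since V_CE = 20.5 V > V_CE(sat) ≈ 0.2 V, the transistor is in the active region as assumed.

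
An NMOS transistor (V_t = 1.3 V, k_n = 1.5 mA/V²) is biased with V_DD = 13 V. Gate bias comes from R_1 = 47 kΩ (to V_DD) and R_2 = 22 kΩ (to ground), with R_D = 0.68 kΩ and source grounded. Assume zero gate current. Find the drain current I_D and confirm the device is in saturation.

V_G = V_DD·R_2/(R_1+R_2) = 13×22/69 = 4.14 V. With the source grounded, V_GS = V_G = 4.14 V.
Assume saturation: I_D = (k_n/2)(V_GS − V_t)² = (1.5/2)×(4.14 − 1.3)² = 0.75×2.84² = 6.07 mA.
V_DS = V_DD − I_D·R_D = 13 − 6.07×0.68 = 8.87 V.
Saturation requires V_DS ≥ V_GS − V_t = 2.84 V; 8.87 ≥ 2.84 ✓.

I_D ≈ 6.1 mA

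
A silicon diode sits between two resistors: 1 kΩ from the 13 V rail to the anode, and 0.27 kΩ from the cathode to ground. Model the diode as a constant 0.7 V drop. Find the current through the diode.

The two resistors are in series with the diode, so KVL gives 13 = I·1 + 0.7 + I·0.27.
I = (13 − 0.7) / (1 + 0.27) kΩ = 12.3 / 1.27 = 9.69 mA.

I ≈ 9.7 mA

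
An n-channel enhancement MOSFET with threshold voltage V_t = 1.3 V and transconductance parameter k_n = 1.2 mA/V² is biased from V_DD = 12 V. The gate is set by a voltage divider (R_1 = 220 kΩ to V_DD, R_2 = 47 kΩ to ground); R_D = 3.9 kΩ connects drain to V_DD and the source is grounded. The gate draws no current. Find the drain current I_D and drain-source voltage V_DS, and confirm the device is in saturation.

I_D ≈ 0.4 mA, V_DS ≈ 10 V

V_G = V_DD·R_2/(R_1+R_2) = 12×47/267 = 2.11 V. With the source grounded, V_GS = V_G = 2.11 V.
Assume saturation: I_D = (k_n/2)(V_GS − V_t)² = (1.2/2)×(2.11 − 1.3)² = 0.6×0.812² = 0.396 mA.
V_DS = V_DD − I_D·R_D = 12 − 0.396×3.9 = 10.5 V.
Saturation requires V_DS ≥ V_GS − V_t = 0.812 V; 10.5 ≥ 0.812 ✓.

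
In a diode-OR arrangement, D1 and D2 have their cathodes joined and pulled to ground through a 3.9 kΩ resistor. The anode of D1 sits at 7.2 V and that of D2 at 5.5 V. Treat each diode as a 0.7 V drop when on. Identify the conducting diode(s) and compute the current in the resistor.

Assume both conduct. Then node N would need to be at both 7.2−0.7 = 6.5 V and 5.5−0.7 = 4.8 V, which is impossible.
Assume only D1 conducts: V_N = 7.2 − 0.7 = 6.5 V, so I_R = 6.5/3.9 = 1.67 mA.
Check D2: its anode-to-cathode voltage is 5.5 − 6.5 = -1 V < 0.7 V, so it is off. The assumption is consistent.

Only D1 conducts; I_R ≈ 1.7 mA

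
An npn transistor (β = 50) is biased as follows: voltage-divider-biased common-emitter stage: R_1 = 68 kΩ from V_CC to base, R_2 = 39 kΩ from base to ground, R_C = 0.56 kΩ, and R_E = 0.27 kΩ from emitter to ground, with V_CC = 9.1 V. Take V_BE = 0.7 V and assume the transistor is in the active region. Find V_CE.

Thevenize the base divider: V_Th = V_CC·R_2/(R_1+R_2) = 9.1×39/107 = 3.32 V, R_Th = R_1‖R_2 = 24.8 kΩ.
Base-emitter loop: V_Th = I_B·R_Th + V_BE + (β+1)I_B·R_E, so I_B = (3.32 − 0.7) / (24.8 + 51×0.27) = 0.0679 mA.
I_C = β·I_B = 50×0.0679 = 3.39 mA, and I_E = (β+1)I_B = 3.46 mA.
V_CE = V_CC − I_C·R_C − I_E·R_E = 9.1 − 3.39×0.56 − 3.46×0.27 = 6.26 V.
V_CE = 6.26 V > 0.2 V confirms active-region operation.

V_CE ≈ 6.3 V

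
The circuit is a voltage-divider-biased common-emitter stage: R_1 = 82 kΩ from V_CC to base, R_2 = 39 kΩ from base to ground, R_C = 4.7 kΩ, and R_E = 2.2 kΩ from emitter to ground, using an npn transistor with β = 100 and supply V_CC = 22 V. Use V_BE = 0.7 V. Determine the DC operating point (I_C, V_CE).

I_C ≈ 2.6 mA, V_CE ≈ 4.2 V

Thevenize the base divider: V_Th = V_CC·R_2/(R_1+R_2) = 22×39/121 = 7.09 V, R_Th = R_1‖R_2 = 26.4 kΩ.
Base-emitter loop: V_Th = I_B·R_Th + V_BE + (β+1)I_B·R_E, so I_B = (7.09 − 0.7) / (26.4 + 101×2.2) = 0.0257 mA.
I_C = β·I_B = 100×0.0257 = 2.57 mA, and I_E = (β+1)I_B = 2.6 mA.
V_CE = V_CC − I_C·R_C − I_E·R_E = 22 − 2.57×4.7 − 2.6×2.2 = 4.21 V.
V_CE = 4.21 V > 0.2 V confirms active-region operation.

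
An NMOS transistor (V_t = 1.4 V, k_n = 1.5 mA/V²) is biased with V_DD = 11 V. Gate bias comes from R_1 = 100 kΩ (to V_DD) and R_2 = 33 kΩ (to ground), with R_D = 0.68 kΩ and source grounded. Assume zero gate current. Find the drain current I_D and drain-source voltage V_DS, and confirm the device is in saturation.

V_G = V_DD·R_2/(R_1+R_2) = 11×33/133 = 2.73 V. With the source grounded, V_GS = V_G = 2.73 V.
Assume saturation: I_D = (k_n/2)(V_GS − V_t)² = (1.5/2)×(2.73 − 1.4)² = 0.75×1.33² = 1.33 mA.
V_DS = V_DD − I_D·R_D = 11 − 1.33×0.68 = 10.1 V.
Saturation requires V_DS ≥ V_GS − V_t = 1.33 V; 10.1 ≥ 1.33 ✓.

I_D ≈ 1.3 mA, V_DS ≈ 10 V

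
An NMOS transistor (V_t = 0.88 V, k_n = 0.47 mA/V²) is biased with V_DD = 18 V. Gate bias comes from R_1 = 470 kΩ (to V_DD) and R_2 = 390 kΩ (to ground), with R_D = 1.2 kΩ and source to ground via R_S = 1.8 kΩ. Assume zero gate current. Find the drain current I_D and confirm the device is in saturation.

I_D ≈ 2.3 mA

V_G = V_DD·R_2/(R_1+R_2) = 18×390/860 = 8.16 V.
Assume saturation: I_D = (k_n/2)(V_GS − V_t)² with V_GS = V_G − I_D·R_S = 8.16 − 1.8·I_D.
Substituting gives 0.761·I_D² − 7.16·I_D + 12.5 = 0, with roots I_D = 2.31 or 7.1 mA.
The root I_D = 7.1 mA gives V_GS = -4.62 V ≤ V_t, so take I_D = 2.31 mA.
Then V_GS = 4.01 V and V_DS = V_DD − I_D(R_D+R_S) = 18 − 2.31×3 = 11.1 V.
Saturation requires V_DS ≥ V_GS − V_t = 3.13 V; 11.1 ≥ 3.13 ✓.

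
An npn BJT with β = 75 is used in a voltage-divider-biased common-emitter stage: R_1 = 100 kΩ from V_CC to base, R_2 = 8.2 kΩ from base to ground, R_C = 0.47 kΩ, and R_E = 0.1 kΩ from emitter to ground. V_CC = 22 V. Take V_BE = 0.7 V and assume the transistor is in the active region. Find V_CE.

V_CE ≈ 19 V

Thevenize the base divider: V_Th = V_CC·R_2/(R_1+R_2) = 22×8.2/108 = 1.67 V, R_Th = R_1‖R_2 = 7.58 kΩ.
Base-emitter loop: V_Th = I_B·R_Th + V_BE + (β+1)I_B·R_E, so I_B = (1.67 − 0.7) / (7.58 + 76×0.1) = 0.0637 mA.
I_C = β·I_B = 75×0.0637 = 4.78 mA, and I_E = (β+1)I_B = 4.84 mA.
V_CE = V_CC − I_C·R_C − I_E·R_E = 22 − 4.78×0.47 − 4.84×0.1 = 19.3 V.
V_CE = 19.3 V > 0.2 V confirms active-region operation.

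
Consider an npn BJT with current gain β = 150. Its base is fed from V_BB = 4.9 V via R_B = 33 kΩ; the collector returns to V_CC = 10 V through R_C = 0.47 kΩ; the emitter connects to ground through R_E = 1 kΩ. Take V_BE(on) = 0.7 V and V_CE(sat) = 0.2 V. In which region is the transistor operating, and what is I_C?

Assume active. Base-emitter loop: I_B = (V_BB − V_BE)/(R_B + (β+1)R_E) = (4.9 − 0.7)/(33 + 151×1) = 0.0228 mA.
I_C = β·I_B = 150×0.0228 = 3.42 mA.
V_CE = V_CC − I_C·R_C − I_E·R_E = 10 − 3.42×0.47 − 3.45×1 = 4.94 V > V_CE(sat), so the active-region assumption holds.

active; I_C ≈ 3.4 mA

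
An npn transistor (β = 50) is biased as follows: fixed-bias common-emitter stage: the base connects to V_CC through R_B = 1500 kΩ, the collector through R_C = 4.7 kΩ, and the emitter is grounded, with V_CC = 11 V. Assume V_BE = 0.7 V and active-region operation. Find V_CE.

Base loop: V_CC = I_B·R_B + V_BE, so I_B = (11 − 0.7)/1500 kΩ = 0.00687 mA.
In the active region I_C = β·I_B = 50 × 0.00687 = 0.343 mA.
Collector loop: V_CE = V_CC − I_C·R_C = 11 − 0.343×4.7 = 9.39 V.
Since V_CE = 9.39 V > V_CE(sat) ≈ 0.2 V, the transistor is in the active region as assumed.

V_CE ≈ 9.4 V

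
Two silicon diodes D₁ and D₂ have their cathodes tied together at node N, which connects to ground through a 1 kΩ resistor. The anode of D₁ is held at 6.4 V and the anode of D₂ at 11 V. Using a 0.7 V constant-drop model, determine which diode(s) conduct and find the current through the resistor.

Assume both conduct. Then node N would need to be at both 6.4−0.7 = 5.7 V and 11−0.7 = 10.3 V, which is impossible.
Assume only D₂ conducts: V_N = 11 − 0.7 = 10.3 V, so I_R = 10.3/1 = 10.3 mA.
Check D₁: its anode-to-cathode voltage is 6.4 − 10.3 = -3.9 V < 0.7 V, so it is off. The assumption is consistent.

Only D₂ conducts; I_R ≈ 10 mA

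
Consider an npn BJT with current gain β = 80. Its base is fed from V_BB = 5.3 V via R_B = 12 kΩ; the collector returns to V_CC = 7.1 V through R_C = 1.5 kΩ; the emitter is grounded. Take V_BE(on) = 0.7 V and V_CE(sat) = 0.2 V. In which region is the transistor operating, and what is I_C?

Assume active: I_B = (5.3 − 0.7)/12 = 0.383 mA, giving I_C = β·I_B = 30.7 mA.
But then V_CE = 7.1 − 30.7×1.5 = -38.9 V < V_CE(sat) = 0.2 V — impossible in the active region.
So the transistor is saturated. With V_CE = 0.2 V, I_C = (V_CC − 0.2)/R_C = 6.9/1.5 = 4.6 mA.
Check: β·I_B = 30.7 mA > I_C = 4.6 mA, confirming saturation.

saturation; I_C ≈ 4.6 mA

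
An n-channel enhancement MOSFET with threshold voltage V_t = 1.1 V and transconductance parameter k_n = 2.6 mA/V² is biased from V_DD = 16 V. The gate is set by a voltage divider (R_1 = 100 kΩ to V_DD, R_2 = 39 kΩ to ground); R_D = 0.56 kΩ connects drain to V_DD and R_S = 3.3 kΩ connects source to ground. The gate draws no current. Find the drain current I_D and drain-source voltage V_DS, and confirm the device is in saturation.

V_G = V_DD·R_2/(R_1+R_2) = 16×39/139 = 4.49 V.
Assume saturation: I_D = (k_n/2)(V_GS − V_t)² with V_GS = V_G − I_D·R_S = 4.49 − 3.3·I_D.
Substituting gives 14.2·I_D² − 30.1·I_D + 14.9 = 0, with roots I_D = 0.791 or 1.33 mA.
The root I_D = 1.33 mA gives V_GS = 0.087 V ≤ V_t, so take I_D = 0.791 mA.
Then V_GS = 1.88 V and V_DS = V_DD − I_D(R_D+R_S) = 16 − 0.791×3.86 = 12.9 V.
Saturation requires V_DS ≥ V_GS − V_t = 0.78 V; 12.9 ≥ 0.78 ✓.

I_D ≈ 0.79 mA, V_DS ≈ 13 V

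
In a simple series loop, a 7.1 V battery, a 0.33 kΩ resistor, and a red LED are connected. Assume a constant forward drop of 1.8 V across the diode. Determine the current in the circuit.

KVL around the loop: 7.1 = V_D + I·R = 1.8 + I × 0.33 kΩ.
So I = (7.1 − 1.8) / 0.33 kΩ = 5.3 / 0.33 = 16.1 mA.

I ≈ 16 mA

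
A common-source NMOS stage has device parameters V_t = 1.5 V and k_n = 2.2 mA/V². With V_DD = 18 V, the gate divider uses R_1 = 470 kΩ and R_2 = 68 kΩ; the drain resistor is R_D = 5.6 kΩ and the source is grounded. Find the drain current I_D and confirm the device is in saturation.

V_G = V_DD·R_2/(R_1+R_2) = 18×68/538 = 2.28 V. With the source grounded, V_GS = V_G = 2.28 V.
Assume saturation: I_D = (k_n/2)(V_GS − V_t)² = (2.2/2)×(2.28 − 1.5)² = 1.1×0.775² = 0.661 mA.
V_DS = V_DD − I_D·R_D = 18 − 0.661×5.6 = 14.3 V.
Saturation requires V_DS ≥ V_GS − V_t = 0.775 V; 14.3 ≥ 0.775 ✓.

I_D ≈ 0.66 mA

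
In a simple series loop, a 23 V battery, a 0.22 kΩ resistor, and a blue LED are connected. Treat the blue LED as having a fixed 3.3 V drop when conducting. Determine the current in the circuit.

KVL around the loop: 23 = V_D + I·R = 3.3 + I × 0.22 kΩ.
So I = (23 − 3.3) / 0.22 kΩ = 19.7 / 0.22 = 89.5 mA.

I ≈ 90 mA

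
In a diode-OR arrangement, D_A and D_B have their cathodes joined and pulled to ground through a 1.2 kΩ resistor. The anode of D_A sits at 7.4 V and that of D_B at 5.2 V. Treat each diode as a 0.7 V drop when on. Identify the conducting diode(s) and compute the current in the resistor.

Assume both conduct. Then node N would need to be at both 7.4−0.7 = 6.7 V and 5.2−0.7 = 4.5 V, which is impossible.
Assume only D_A conducts: V_N = 7.4 − 0.7 = 6.7 V, so I_R = 6.7/1.2 = 5.58 mA.
Check D_B: its anode-to-cathode voltage is 5.2 − 6.7 = -1.5 V < 0.7 V, so it is off. The assumption is consistent.

Only D_A conducts; I_R ≈ 5.6 mA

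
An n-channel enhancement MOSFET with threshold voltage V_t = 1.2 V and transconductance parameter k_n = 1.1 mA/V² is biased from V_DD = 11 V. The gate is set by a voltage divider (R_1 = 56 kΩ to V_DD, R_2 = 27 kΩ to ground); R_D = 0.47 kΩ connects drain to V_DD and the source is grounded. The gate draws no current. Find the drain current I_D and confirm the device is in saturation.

I_D ≈ 3.1 mA

V_G = V_DD·R_2/(R_1+R_2) = 11×27/83 = 3.58 V. With the source grounded, V_GS = V_G = 3.58 V.
Assume saturation: I_D = (k_n/2)(V_GS − V_t)² = (1.1/2)×(3.58 − 1.2)² = 0.55×2.38² = 3.11 mA.
V_DS = V_DD − I_D·R_D = 11 − 3.11×0.47 = 9.54 V.
Saturation requires V_DS ≥ V_GS − V_t = 2.38 V; 9.54 ≥ 2.38 ✓.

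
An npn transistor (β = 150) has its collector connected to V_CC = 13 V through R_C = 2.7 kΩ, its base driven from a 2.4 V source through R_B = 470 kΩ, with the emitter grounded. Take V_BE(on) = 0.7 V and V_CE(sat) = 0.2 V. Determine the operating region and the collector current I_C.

active; I_C ≈ 0.54 mA

Assume active. Base-emitter loop: I_B = (V_BB − V_BE)/R_B = (2.4 − 0.7)/470 = 0.00362 mA.
I_C = β·I_B = 150×0.00362 = 0.543 mA.
V_CE = V_CC − I_C·R_C = 13 − 0.543×2.7 = 11.5 V > V_CE(sat), so the active-region assumption holds.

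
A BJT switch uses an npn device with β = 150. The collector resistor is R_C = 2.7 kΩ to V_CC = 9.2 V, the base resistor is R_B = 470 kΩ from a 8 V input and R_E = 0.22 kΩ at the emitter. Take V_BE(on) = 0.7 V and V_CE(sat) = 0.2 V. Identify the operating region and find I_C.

Assume active. Base-emitter loop: I_B = (V_BB − V_BE)/(R_B + (β+1)R_E) = (8 − 0.7)/(470 + 151×0.22) = 0.0145 mA.
I_C = β·I_B = 150×0.0145 = 2.18 mA.
V_CE = V_CC − I_C·R_C − I_E·R_E = 9.2 − 2.18×2.7 − 2.19×0.22 = 2.84 V > V_CE(sat), so the active-region assumption holds.

active; I_C ≈ 2.2 mA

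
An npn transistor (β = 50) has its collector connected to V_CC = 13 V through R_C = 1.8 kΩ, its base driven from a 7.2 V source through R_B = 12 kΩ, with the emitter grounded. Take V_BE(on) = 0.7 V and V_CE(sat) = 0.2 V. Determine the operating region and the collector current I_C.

Assume active: I_B = (7.2 − 0.7)/12 = 0.542 mA, giving I_C = β·I_B = 27.1 mA.
But then V_CE = 13 − 27.1×1.8 = -35.8 V < V_CE(sat) = 0.2 V — impossible in the active region.
So the transistor is saturated. With V_CE = 0.2 V, I_C = (V_CC − 0.2)/R_C = 12.8/1.8 = 7.11 mA.
Check: β·I_B = 27.1 mA > I_C = 7.11 mA, confirming saturation.

saturation; I_C ≈ 7.1 mA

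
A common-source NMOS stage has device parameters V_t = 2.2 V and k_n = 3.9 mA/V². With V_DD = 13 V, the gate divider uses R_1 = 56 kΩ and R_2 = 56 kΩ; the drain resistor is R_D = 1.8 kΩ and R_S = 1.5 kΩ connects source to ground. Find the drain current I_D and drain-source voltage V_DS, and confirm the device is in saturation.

V_G = V_DD·R_2/(R_1+R_2) = 13×56/112 = 6.5 V.
Assume saturation: I_D = (k_n/2)(V_GS − V_t)² with V_GS = V_G − I_D·R_S = 6.5 − 1.5·I_D.
Substituting gives 4.39·I_D² − 26.2·I_D + 36.1 = 0, with roots I_D = 2.16 or 3.8 mA.
The root I_D = 3.8 mA gives V_GS = 0.805 V ≤ V_t, so take I_D = 2.16 mA.
Then V_GS = 3.25 V and V_DS = V_DD − I_D(R_D+R_S) = 13 − 2.16×3.3 = 5.86 V.
Saturation requires V_DS ≥ V_GS − V_t = 1.05 V; 5.86 ≥ 1.05 ✓.

I_D ≈ 2.2 mA, V_DS ≈ 5.9 V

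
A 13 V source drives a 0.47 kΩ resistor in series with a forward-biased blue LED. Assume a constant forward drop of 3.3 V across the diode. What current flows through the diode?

KVL around the loop: 13 = V_D + I·R = 3.3 + I × 0.47 kΩ.
So I = (13 − 3.3) / 0.47 kΩ = 9.7 / 0.47 = 20.6 mA.

I ≈ 21 mA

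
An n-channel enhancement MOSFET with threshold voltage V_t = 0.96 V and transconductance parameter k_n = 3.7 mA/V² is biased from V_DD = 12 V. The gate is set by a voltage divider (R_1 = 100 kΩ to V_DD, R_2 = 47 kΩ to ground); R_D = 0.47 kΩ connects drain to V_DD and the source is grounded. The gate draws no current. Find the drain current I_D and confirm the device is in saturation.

I_D ≈ 15 mA

V_G = V_DD·R_2/(R_1+R_2) = 12×47/147 = 3.84 V. With the source grounded, V_GS = V_G = 3.84 V.
Assume saturation: I_D = (k_n/2)(V_GS − V_t)² = (3.7/2)×(3.84 − 0.96)² = 1.85×2.88² = 15.3 mA.
V_DS = V_DD − I_D·R_D = 12 − 15.3×0.47 = 4.8 V.
Saturation requires V_DS ≥ V_GS − V_t = 2.88 V; 4.8 ≥ 2.88 ✓.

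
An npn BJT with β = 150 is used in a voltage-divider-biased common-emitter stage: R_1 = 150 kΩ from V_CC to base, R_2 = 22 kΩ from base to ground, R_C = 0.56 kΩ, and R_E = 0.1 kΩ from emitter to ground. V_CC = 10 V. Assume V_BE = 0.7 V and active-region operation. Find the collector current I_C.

I_C ≈ 2.5 mA

Thevenize the base divider: V_Th = V_CC·R_2/(R_1+R_2) = 10×22/172 = 1.28 V, R_Th = R_1‖R_2 = 19.2 kΩ.
Base-emitter loop: V_Th = I_B·R_Th + V_BE + (β+1)I_B·R_E, so I_B = (1.28 − 0.7) / (19.2 + 151×0.1) = 0.0169 mA.
I_C = β·I_B = 150×0.0169 = 2.53 mA, and I_E = (β+1)I_B = 2.55 mA.
V_CE = V_CC − I_C·R_C − I_E·R_E = 10 − 2.53×0.56 − 2.55×0.1 = 8.33 V.
V_CE = 8.33 V > 0.2 V confirms active-region operation.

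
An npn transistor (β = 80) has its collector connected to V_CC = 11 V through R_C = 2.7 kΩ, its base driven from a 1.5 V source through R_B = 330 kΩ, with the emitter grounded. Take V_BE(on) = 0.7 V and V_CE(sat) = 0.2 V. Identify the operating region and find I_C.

active; I_C ≈ 0.19 mA

Assume active. Base-emitter loop: I_B = (V_BB − V_BE)/R_B = (1.5 − 0.7)/330 = 0.00242 mA.
I_C = β·I_B = 80×0.00242 = 0.194 mA.
V_CE = V_CC − I_C·R_C = 11 − 0.194×2.7 = 10.5 V > V_CE(sat), so the active-region assumption holds.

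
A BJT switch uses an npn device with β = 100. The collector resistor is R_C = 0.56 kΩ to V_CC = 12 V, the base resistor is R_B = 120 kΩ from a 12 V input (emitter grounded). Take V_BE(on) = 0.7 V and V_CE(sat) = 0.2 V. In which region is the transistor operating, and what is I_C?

active; I_C ≈ 9.4 mA

Assume active. Base-emitter loop: I_B = (V_BB − V_BE)/R_B = (12 − 0.7)/120 = 0.0942 mA.
I_C = β·I_B = 100×0.0942 = 9.42 mA.
V_CE = V_CC − I_C·R_C = 12 − 9.42×0.56 = 6.73 V > V_CE(sat), so the active-region assumption holds.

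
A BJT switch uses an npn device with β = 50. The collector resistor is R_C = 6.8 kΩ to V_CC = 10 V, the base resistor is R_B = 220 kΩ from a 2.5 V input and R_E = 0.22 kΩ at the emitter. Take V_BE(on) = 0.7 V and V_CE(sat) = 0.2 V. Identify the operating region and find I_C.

active; I_C ≈ 0.39 mA

Assume active. Base-emitter loop: I_B = (V_BB − V_BE)/(R_B + (β+1)R_E) = (2.5 − 0.7)/(220 + 51×0.22) = 0.00778 mA.
I_C = β·I_B = 50×0.00778 = 0.389 mA.
V_CE = V_CC − I_C·R_C − I_E·R_E = 10 − 0.389×6.8 − 0.397×0.22 = 7.27 V > V_CE(sat), so the active-region assumption holds.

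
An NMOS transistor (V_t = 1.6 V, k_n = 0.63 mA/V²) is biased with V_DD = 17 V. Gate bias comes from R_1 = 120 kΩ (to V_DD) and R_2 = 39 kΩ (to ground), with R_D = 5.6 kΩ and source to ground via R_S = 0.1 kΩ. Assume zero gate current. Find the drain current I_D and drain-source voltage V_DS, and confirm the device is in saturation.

I_D ≈ 1.8 mA, V_DS ≈ 6.7 V

V_G = V_DD·R_2/(R_1+R_2) = 17×39/159 = 4.17 V.
Assume saturation: I_D = (k_n/2)(V_GS − V_t)² with V_GS = V_G − I_D·R_S = 4.17 − 0.1·I_D.
Substituting gives 0.00315·I_D² − 1.16·I_D + 2.08 = 0, with roots I_D = 1.8 or 367 mA.
The root I_D = 367 mA gives V_GS = -32.5 V ≤ V_t, so take I_D = 1.8 mA.
Then V_GS = 3.99 V and V_DS = V_DD − I_D(R_D+R_S) = 17 − 1.8×5.7 = 6.74 V.
Saturation requires V_DS ≥ V_GS − V_t = 2.39 V; 6.74 ≥ 2.39 ✓.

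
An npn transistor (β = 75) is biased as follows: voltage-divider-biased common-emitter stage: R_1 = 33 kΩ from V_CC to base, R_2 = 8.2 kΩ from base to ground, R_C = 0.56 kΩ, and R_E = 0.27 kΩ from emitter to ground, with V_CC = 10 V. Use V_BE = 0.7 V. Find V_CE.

V_CE ≈ 7 V

Thevenize the base divider: V_Th = V_CC·R_2/(R_1+R_2) = 10×8.2/41.2 = 1.99 V, R_Th = R_1‖R_2 = 6.57 kΩ.
Base-emitter loop: V_Th = I_B·R_Th + V_BE + (β+1)I_B·R_E, so I_B = (1.99 − 0.7) / (6.57 + 76×0.27) = 0.0476 mA.
I_C = β·I_B = 75×0.0476 = 3.57 mA, and I_E = (β+1)I_B = 3.62 mA.
V_CE = V_CC − I_C·R_C − I_E·R_E = 10 − 3.57×0.56 − 3.62×0.27 = 7.02 V.
V_CE = 7.02 V > 0.2 V confirms active-region operation.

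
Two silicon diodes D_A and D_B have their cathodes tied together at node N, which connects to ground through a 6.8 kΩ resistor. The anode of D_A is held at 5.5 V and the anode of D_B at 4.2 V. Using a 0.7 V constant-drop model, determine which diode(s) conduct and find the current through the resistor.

Assume both conduct. Then node N would need to be at both 5.5−0.7 = 4.8 V and 4.2−0.7 = 3.5 V, which is impossible.
Assume only D_A conducts: V_N = 5.5 − 0.7 = 4.8 V, so I_R = 4.8/6.8 = 0.706 mA.
Check D_B: its anode-to-cathode voltage is 4.2 − 4.8 = -0.6 V < 0.7 V, so it is off. The assumption is consistent.

Only D_A conducts; I_R ≈ 0.71 mA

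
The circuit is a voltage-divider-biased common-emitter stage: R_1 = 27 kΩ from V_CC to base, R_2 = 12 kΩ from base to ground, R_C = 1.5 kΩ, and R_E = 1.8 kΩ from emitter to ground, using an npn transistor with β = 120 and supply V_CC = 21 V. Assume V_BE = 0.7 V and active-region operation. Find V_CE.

V_CE ≈ 11 V

Thevenize the base divider: V_Th = V_CC·R_2/(R_1+R_2) = 21×12/39 = 6.46 V, R_Th = R_1‖R_2 = 8.31 kΩ.
Base-emitter loop: V_Th = I_B·R_Th + V_BE + (β+1)I_B·R_E, so I_B = (6.46 − 0.7) / (8.31 + 121×1.8) = 0.0255 mA.
I_C = β·I_B = 120×0.0255 = 3.06 mA, and I_E = (β+1)I_B = 3.08 mA.
V_CE = V_CC − I_C·R_C − I_E·R_E = 21 − 3.06×1.5 − 3.08×1.8 = 10.9 V.
V_CE = 10.9 V > 0.2 V confirms active-region operation.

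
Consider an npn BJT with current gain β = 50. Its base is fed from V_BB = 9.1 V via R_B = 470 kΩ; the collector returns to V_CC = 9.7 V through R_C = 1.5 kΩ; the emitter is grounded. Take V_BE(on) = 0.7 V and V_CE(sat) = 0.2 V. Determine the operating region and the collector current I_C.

Assume active. Base-emitter loop: I_B = (V_BB − V_BE)/R_B = (9.1 − 0.7)/470 = 0.0179 mA.
I_C = β·I_B = 50×0.0179 = 0.894 mA.
V_CE = V_CC − I_C·R_C = 9.7 − 0.894×1.5 = 8.36 V > V_CE(sat), so the active-region assumption holds.

active; I_C ≈ 0.89 mA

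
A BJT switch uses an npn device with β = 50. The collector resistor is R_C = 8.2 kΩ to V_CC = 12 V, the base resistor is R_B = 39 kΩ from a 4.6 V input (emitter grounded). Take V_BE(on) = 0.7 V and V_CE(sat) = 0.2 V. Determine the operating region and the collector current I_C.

saturation; I_C ≈ 1.4 mA

Assume active: I_B = (4.6 − 0.7)/39 = 0.1 mA, giving I_C = β·I_B = 5 mA.
But then V_CE = 12 − 5×8.2 = -29 V < V_CE(sat) = 0.2 V — impossible in the active region.
So the transistor is saturated. With V_CE = 0.2 V, I_C = (V_CC − 0.2)/R_C = 11.8/8.2 = 1.44 mA.
Check: β·I_B = 5 mA > I_C = 1.44 mA, confirming saturation.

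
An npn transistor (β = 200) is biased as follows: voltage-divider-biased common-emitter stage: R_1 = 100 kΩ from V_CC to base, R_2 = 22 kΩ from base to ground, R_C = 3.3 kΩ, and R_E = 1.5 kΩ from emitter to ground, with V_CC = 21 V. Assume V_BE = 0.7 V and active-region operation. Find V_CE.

Thevenize the base divider: V_Th = V_CC·R_2/(R_1+R_2) = 21×22/122 = 3.79 V, R_Th = R_1‖R_2 = 18 kΩ.
Base-emitter loop: V_Th = I_B·R_Th + V_BE + (β+1)I_B·R_E, so I_B = (3.79 − 0.7) / (18 + 201×1.5) = 0.00966 mA.
I_C = β·I_B = 200×0.00966 = 1.93 mA, and I_E = (β+1)I_B = 1.94 mA.
V_CE = V_CC − I_C·R_C − I_E·R_E = 21 − 1.93×3.3 − 1.94×1.5 = 11.7 V.
V_CE = 11.7 V > 0.2 V confirms active-region operation.

V_CE ≈ 12 V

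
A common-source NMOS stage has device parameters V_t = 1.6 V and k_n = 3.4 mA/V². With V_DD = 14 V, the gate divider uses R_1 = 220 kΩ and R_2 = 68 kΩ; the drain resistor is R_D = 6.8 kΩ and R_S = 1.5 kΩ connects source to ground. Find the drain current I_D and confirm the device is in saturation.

V_G = V_DD·R_2/(R_1+R_2) = 14×68/288 = 3.31 V.
Assume saturation: I_D = (k_n/2)(V_GS − V_t)² with V_GS = V_G − I_D·R_S = 3.31 − 1.5·I_D.
Substituting gives 3.82·I_D² − 9.7·I_D + 4.95 = 0, with roots I_D = 0.707 or 1.83 mA.
The root I_D = 1.83 mA gives V_GS = 0.563 V ≤ V_t, so take I_D = 0.707 mA.
Then V_GS = 2.24 V and V_DS = V_DD − I_D(R_D+R_S) = 14 − 0.707×8.3 = 8.13 V.
Saturation requires V_DS ≥ V_GS − V_t = 0.645 V; 8.13 ≥ 0.645 ✓.

I_D ≈ 0.71 mA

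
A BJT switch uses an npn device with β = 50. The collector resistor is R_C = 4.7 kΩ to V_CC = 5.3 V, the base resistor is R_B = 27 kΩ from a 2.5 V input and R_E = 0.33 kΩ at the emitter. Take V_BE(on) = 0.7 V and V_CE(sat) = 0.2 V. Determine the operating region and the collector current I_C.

saturation; I_C ≈ 1 mA

Assume active: I_B = (2.5 − 0.7)/(27 + 51×0.33) = 0.0411 mA, I_C = β·I_B = 2.05 mA.
Then V_CE = 5.3 − 2.05×4.7 − 2.09×0.33 = -5.04 V < 0.2 V — the active assumption fails.
Re-solve with V_CE = 0.2 V. KCL at the emitter: V_E/R_E = (V_BB−0.7−V_E)/R_B + (V_CC−0.2−V_E)/R_C, giving V_E = 0.351 V.
I_C = (V_CC − 0.2 − V_E)/R_C = (5.1 − 0.351)/4.7 = 1.01 mA.
Check: I_B = (1.8 − 0.351)/27 = 0.0537 mA, and β·I_B = 2.68 mA > I_C, confirming saturation.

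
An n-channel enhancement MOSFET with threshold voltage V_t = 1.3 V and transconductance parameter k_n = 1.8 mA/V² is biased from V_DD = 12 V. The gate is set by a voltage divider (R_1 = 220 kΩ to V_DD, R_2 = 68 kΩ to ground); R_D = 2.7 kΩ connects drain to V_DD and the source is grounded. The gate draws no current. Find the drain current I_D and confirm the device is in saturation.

I_D ≈ 2.1 mA

V_G = V_DD·R_2/(R_1+R_2) = 12×68/288 = 2.83 V. With the source grounded, V_GS = V_G = 2.83 V.
Assume saturation: I_D = (k_n/2)(V_GS − V_t)² = (1.8/2)×(2.83 − 1.3)² = 0.9×1.53² = 2.12 mA.
V_DS = V_DD − I_D·R_D = 12 − 2.12×2.7 = 6.29 V.
Saturation requires V_DS ≥ V_GS − V_t = 1.53 V; 6.29 ≥ 1.53 ✓.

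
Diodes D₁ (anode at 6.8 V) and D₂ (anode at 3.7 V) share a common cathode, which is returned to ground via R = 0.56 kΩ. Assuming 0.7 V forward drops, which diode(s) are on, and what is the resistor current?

Only D₁ conducts; I_R ≈ 11 mA

Assume both conduct. Then node N would need to be at both 6.8−0.7 = 6.1 V and 3.7−0.7 = 3 V, which is impossible.
Assume only D₁ conducts: V_N = 6.8 − 0.7 = 6.1 V, so I_R = 6.1/0.56 = 10.9 mA.
Check D₂: its anode-to-cathode voltage is 3.7 − 6.1 = -2.4 V < 0.7 V, so it is off. The assumption is consistent.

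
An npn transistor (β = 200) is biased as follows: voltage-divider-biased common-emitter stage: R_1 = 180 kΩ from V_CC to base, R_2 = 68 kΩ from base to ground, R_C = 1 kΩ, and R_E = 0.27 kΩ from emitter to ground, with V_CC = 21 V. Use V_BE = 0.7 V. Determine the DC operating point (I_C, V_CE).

I_C ≈ 9.8 mA, V_CE ≈ 8.6 V

Thevenize the base divider: V_Th = V_CC·R_2/(R_1+R_2) = 21×68/248 = 5.76 V, R_Th = R_1‖R_2 = 49.4 kΩ.
Base-emitter loop: V_Th = I_B·R_Th + V_BE + (β+1)I_B·R_E, so I_B = (5.76 − 0.7) / (49.4 + 201×0.27) = 0.0488 mA.
I_C = β·I_B = 200×0.0488 = 9.76 mA, and I_E = (β+1)I_B = 9.81 mA.
V_CE = V_CC − I_C·R_C − I_E·R_E = 21 − 9.76×1 − 9.81×0.27 = 8.59 V.
V_CE = 8.59 V > 0.2 V confirms active-region operation.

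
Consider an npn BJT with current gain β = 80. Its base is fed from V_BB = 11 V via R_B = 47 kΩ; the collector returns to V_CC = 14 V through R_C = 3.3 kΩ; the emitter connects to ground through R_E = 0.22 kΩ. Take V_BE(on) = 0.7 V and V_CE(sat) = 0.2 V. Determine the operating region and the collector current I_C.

saturation; I_C ≈ 3.9 mA

Assume active: I_B = (11 − 0.7)/(47 + 81×0.22) = 0.159 mA, I_C = β·I_B = 12.7 mA.
Then V_CE = 14 − 12.7×3.3 − 12.9×0.22 = -30.8 V < 0.2 V — the active assumption fails.
Re-solve with V_CE = 0.2 V. KCL at the emitter: V_E/R_E = (V_BB−0.7−V_E)/R_B + (V_CC−0.2−V_E)/R_C, giving V_E = 0.904 V.
I_C = (V_CC − 0.2 − V_E)/R_C = (13.8 − 0.904)/3.3 = 3.91 mA.
Check: I_B = (10.3 − 0.904)/47 = 0.2 mA, and β·I_B = 16 mA > I_C, confirming saturation.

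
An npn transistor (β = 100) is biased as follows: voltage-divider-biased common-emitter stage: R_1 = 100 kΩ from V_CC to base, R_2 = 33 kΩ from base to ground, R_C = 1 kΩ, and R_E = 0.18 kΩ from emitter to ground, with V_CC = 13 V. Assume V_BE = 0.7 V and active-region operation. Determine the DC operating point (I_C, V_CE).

Thevenize the base divider: V_Th = V_CC·R_2/(R_1+R_2) = 13×33/133 = 3.23 V, R_Th = R_1‖R_2 = 24.8 kΩ.
Base-emitter loop: V_Th = I_B·R_Th + V_BE + (β+1)I_B·R_E, so I_B = (3.23 − 0.7) / (24.8 + 101×0.18) = 0.0587 mA.
I_C = β·I_B = 100×0.0587 = 5.87 mA, and I_E = (β+1)I_B = 5.93 mA.
V_CE = V_CC − I_C·R_C − I_E·R_E = 13 − 5.87×1 − 5.93×0.18 = 6.06 V.
V_CE = 6.06 V > 0.2 V confirms active-region operation.

I_C ≈ 5.9 mA, V_CE ≈ 6.1 V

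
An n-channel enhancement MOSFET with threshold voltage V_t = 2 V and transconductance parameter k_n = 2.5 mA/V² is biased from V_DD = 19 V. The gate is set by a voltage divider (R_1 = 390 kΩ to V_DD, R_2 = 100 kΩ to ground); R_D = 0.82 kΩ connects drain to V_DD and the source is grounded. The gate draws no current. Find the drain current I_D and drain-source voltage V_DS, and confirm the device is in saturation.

I_D ≈ 4.4 mA, V_DS ≈ 15 V

V_G = V_DD·R_2/(R_1+R_2) = 19×100/490 = 3.88 V. With the source grounded, V_GS = V_G = 3.88 V.
Assume saturation: I_D = (k_n/2)(V_GS − V_t)² = (2.5/2)×(3.88 − 2)² = 1.25×1.88² = 4.41 mA.
V_DS = V_DD − I_D·R_D = 19 − 4.41×0.82 = 15.4 V.
Saturation requires V_DS ≥ V_GS − V_t = 1.88 V; 15.4 ≥ 1.88 ✓.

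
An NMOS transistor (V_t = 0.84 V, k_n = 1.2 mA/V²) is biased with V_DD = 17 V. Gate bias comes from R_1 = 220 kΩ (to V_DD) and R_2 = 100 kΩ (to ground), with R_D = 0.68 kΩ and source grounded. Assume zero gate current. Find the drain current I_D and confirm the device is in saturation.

I_D ≈ 12 mA

V_G = V_DD·R_2/(R_1+R_2) = 17×100/320 = 5.31 V. With the source grounded, V_GS = V_G = 5.31 V.
Assume saturation: I_D = (k_n/2)(V_GS − V_t)² = (1.2/2)×(5.31 − 0.84)² = 0.6×4.47² = 12 mA.
V_DS = V_DD − I_D·R_D = 17 − 12×0.68 = 8.84 V.
Saturation requires V_DS ≥ V_GS − V_t = 4.47 V; 8.84 ≥ 4.47 ✓.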